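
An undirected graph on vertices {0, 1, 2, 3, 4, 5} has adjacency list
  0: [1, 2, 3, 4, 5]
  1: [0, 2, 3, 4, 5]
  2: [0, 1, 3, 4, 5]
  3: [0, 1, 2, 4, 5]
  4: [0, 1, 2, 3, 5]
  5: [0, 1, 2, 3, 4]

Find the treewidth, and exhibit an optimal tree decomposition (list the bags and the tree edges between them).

A single bag containing all 6 vertices is trivially a valid decomposition of width 5. Conversely, {0, 1, 2, 3, 4, 5} is a clique of size 6, and the vertices of any clique must share a bag in every tree decomposition; so some bag has ≥ 6 vertices and tw(G) ≥ 5. Therefore the treewidth is 5.

Treewidth 5.
One optimal decomposition is:
Bags: B1 = {0, 1, 2, 3, 4, 5}
Tree: (single bag)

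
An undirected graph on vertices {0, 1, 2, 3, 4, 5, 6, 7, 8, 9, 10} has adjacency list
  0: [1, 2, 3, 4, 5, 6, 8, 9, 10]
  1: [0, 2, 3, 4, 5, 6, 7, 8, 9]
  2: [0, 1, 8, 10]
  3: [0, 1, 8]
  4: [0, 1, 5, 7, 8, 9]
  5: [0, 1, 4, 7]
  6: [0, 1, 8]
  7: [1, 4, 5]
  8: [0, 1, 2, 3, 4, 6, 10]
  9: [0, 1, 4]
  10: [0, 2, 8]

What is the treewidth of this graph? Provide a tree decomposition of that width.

Treewidth 3.
One such decomposition:
Bags: B1 = {0, 1, 4, 8}  B2 = {0, 1, 2, 8}  B3 = {0, 1, 4, 5}  B4 = {0, 1, 3, 8}  B5 = {1, 4, 5, 7}  B6 = {0, 2, 8, 10}  B7 = {0, 1, 4, 9}  B8 = {0, 1, 6, 8}
Tree: B1–B2, B1–B3, B1–B4, B3–B5, B2–B6, B1–B7, B2–B8

The largest bag has 4 vertices, giving width 3; this decomposition certifies tw(G) ≤ 3. For the lower bound, the 4 vertices {0, 1, 2, 8} are pairwise adjacent, and any tree decomposition puts a clique entirely inside one bag — forcing width ≥ 3. Therefore the treewidth is 3.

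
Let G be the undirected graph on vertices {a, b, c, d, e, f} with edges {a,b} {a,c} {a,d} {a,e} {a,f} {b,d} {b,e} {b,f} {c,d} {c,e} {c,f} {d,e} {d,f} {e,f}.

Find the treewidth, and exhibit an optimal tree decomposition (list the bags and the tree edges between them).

The largest bag has 5 vertices, giving width 4; this decomposition certifies tw(G) ≤ 4. On the other hand G contains the 5-clique {a, c, d, e, f}. A clique must lie in a single bag of any decomposition, so no decomposition can have width below 4. Hence tw(G) = 4 exactly.

Treewidth 4.
One optimal decomposition is:
Bags: B1 = {a, c, d, e, f}  B2 = {a, b, d, e, f}
Tree: B1–B2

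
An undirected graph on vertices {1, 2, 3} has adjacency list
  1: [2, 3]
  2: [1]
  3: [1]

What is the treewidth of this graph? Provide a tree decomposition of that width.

Every bag has size at most 2, so the width is 2 − 1 = 1 and tw(G) ≤ 1. Any graph with an edge has treewidth ≥ 1, and G has the edge 1–2. Hence tw(G) = 1 exactly.

Treewidth 1.
Bags: B1 = {1, 2}  B2 = {1, 3}
Tree: B1–B2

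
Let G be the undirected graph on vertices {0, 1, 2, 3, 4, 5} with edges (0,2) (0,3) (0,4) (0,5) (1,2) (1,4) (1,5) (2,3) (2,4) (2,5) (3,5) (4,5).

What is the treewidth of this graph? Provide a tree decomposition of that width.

Each bag holds 4 vertices, so the decomposition has width 3, which upper-bounds the treewidth. Conversely, {0, 2, 3, 5} is a clique of size 4, and the vertices of any clique must share a bag in every tree decomposition; so some bag has ≥ 4 vertices and tw(G) ≥ 3. Combining the bounds, tw(G) = 3.

Treewidth 3.
One such decomposition:
Bags: B1 = {0, 2, 4, 5}  B2 = {1, 2, 4, 5}  B3 = {0, 2, 3, 5}
Tree: B1–B2, B1–B3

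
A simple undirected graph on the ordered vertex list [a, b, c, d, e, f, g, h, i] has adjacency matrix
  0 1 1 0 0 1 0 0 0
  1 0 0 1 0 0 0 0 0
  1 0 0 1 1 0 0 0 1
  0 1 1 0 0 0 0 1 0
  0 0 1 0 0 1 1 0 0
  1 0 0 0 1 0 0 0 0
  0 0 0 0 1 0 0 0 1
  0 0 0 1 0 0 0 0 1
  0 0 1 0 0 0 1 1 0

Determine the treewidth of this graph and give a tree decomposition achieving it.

Every bag has size at most 4, so the width is 4 − 1 = 3 and tw(G) ≤ 3. For the lower bound: the 4 vertex sets {b,d,h}, {i}, {c}, {a,e,f,g} are disjoint, each induces a connected subgraph, and every pair is joined by at least one edge of G. Contracting each set to a single vertex therefore yields K_{4} as a minor, and since treewidth is minor-monotone, tw(G) ≥ tw(K_{4}) = 3. Therefore the treewidth is 3.

Treewidth 3.
One optimal decomposition is:
Bags: B1 = {b, d, h, i}  B2 = {b, c, d, i}  B3 = {a, b, c, i}  B4 = {a, c, g, i}  B5 = {a, c, e, g}  B6 = {a, e, f, g}
Tree: B1–B2, B2–B3, B3–B4, B4–B5, B5–B6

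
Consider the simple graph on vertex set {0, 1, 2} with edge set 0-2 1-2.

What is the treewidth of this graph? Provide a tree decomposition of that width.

Treewidth 1.
Bags: B1 = {1, 2}  B2 = {0, 2}
Tree: B1–B2

The largest bag has 2 vertices, giving width 1; this decomposition certifies tw(G) ≤ 1. Since G has at least one edge (e.g. 1–2), it is not an edgeless graph, so tw(G) ≥ 1. Combining the bounds, tw(G) = 1.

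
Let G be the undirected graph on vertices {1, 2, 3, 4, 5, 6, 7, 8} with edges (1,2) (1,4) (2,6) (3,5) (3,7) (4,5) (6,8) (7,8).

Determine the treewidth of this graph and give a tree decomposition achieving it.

Treewidth 2.
One such decomposition:
Bags: B1 = {2, 6, 8}  B2 = {1, 2, 8}  B3 = {1, 4, 8}  B4 = {4, 5, 8}  B5 = {3, 5, 8}  B6 = {3, 7, 8}
Tree: B1–B2, B2–B3, B3–B4, B4–B5, B5–B6

Every bag has size at most 3, so the width is 3 − 1 = 2 and tw(G) ≤ 2. Since 8–6–2–1–4–5–3–7–8 is a cycle in G, G is not acyclic. Forests are exactly the graphs of treewidth ≤ 1, so tw(G) ≥ 2. Hence tw(G) = 2 exactly.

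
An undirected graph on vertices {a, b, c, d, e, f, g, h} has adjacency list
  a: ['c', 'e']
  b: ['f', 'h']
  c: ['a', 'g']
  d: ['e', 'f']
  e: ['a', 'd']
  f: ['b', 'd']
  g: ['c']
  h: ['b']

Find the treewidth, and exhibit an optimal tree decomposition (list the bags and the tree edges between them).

The largest bag has 2 vertices, giving width 1; this decomposition certifies tw(G) ≤ 1. Any graph with an edge has treewidth ≥ 1, and G has the edge g–c. Hence tw(G) = 1 exactly.

Treewidth 1.
One optimal decomposition is:
Bags: B1 = {c, g}  B2 = {a, c}  B3 = {a, e}  B4 = {d, e}  B5 = {d, f}  B6 = {b, f}  B7 = {b, h}
Tree: B1–B2, B2–B3, B3–B4, B4–B5, B5–B6, B6–B7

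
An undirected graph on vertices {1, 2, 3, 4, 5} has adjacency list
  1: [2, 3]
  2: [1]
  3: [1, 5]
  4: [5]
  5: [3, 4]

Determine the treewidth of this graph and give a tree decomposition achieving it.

Treewidth 1.
One optimal decomposition is:
Bags: B1 = {4, 5}  B2 = {3, 5}  B3 = {1, 3}  B4 = {1, 2}
Tree: B1–B2, B2–B3, B3–B4

The largest bag has 2 vertices, giving width 1; this decomposition certifies tw(G) ≤ 1. Any graph with an edge has treewidth ≥ 1, and G has the edge 4–5. Therefore the treewidth is 1.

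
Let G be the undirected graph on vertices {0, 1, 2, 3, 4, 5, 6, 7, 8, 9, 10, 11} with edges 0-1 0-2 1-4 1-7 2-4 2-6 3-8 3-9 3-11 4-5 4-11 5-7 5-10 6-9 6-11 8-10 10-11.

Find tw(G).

3

A width-3 tree decomposition is:
Bags: B1 = {3, 8, 9, 10}  B2 = {3, 9, 10, 11}  B3 = {6, 9, 10, 11}  B4 = {5, 6, 10, 11}  B5 = {4, 5, 6, 11}  B6 = {2, 4, 5, 6}  B7 = {2, 4, 5, 7}  B8 = {1, 2, 4, 7}  B9 = {0, 1, 2, 7}
Tree: B1–B2, B2–B3, B3–B4, B4–B5, B5–B6, B6–B7, B7–B8, B8–B9
Each bag holds 4 vertices, so the decomposition has width 3, which upper-bounds the treewidth. For the lower bound: the 4 vertex sets {3,8,9}, {10}, {11}, {2,4,5,6} are disjoint, each induces a connected subgraph, and every pair is joined by at least one edge of G. Contracting each set to a single vertex therefore yields K_{4} as a minor, and since treewidth is minor-monotone, tw(G) ≥ tw(K_{4}) = 3. Therefore the treewidth is 3.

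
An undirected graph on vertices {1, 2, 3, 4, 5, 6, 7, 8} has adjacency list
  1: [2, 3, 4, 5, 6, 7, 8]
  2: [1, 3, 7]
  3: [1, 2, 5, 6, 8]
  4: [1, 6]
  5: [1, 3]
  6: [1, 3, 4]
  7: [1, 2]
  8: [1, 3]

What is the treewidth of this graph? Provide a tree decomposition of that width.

Treewidth 2.
One such decomposition:
Bags: B1 = {1, 3, 6}  B2 = {1, 3, 8}  B3 = {1, 2, 3}  B4 = {1, 2, 7}  B5 = {1, 4, 6}  B6 = {1, 3, 5}
Tree: B1–B2, B1–B3, B3–B4, B1–B5, B1–B6

Each bag holds 3 vertices, so the decomposition has width 2, which upper-bounds the treewidth. On the other hand G contains the 3-clique {1, 3, 8}. A clique must lie in a single bag of any decomposition, so no decomposition can have width below 2. The upper and lower bounds meet at 2, so that is the treewidth.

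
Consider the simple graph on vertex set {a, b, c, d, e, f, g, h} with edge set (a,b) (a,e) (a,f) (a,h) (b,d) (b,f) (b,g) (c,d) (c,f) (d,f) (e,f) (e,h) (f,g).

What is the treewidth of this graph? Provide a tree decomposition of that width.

Treewidth 2.
Bags: B1 = {a, b, f}  B2 = {b, d, f}  B3 = {c, d, f}  B4 = {a, e, f}  B5 = {b, f, g}  B6 = {a, e, h}
Tree: B1–B2, B2–B3, B1–B4, B2–B5, B4–B6

Each bag holds 3 vertices, so the decomposition has width 2, which upper-bounds the treewidth. Conversely, {a, e, h} is a clique of size 3, and the vertices of any clique must share a bag in every tree decomposition; so some bag has ≥ 3 vertices and tw(G) ≥ 2. The upper and lower bounds meet at 2, so that is the treewidth.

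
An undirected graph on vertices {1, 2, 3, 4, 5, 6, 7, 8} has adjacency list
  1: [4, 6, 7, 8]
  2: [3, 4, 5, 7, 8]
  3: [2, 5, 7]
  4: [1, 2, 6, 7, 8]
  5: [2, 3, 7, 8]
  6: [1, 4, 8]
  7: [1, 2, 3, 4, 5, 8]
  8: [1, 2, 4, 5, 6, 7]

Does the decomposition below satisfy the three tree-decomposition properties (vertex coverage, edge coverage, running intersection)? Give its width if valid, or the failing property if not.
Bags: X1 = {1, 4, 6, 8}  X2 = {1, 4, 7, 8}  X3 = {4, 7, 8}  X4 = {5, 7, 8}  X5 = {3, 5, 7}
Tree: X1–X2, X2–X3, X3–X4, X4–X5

A tree decomposition must satisfy three properties: every vertex lies in some bag; for every edge, both endpoints lie together in some bag; and for every vertex, the bags containing it form a connected subtree. Here vertex 2 appears in no bag, so the decomposition is invalid.

No — vertex 2 appears in no bag.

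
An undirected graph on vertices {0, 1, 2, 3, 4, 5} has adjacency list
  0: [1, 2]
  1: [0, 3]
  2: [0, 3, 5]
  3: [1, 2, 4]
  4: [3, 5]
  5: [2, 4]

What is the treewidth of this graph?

2

A width-2 tree decomposition is:
Bags: B1 = {3, 4, 5}  B2 = {2, 3, 5}  B3 = {1, 2, 3}  B4 = {0, 1, 2}
Tree: B1–B2, B2–B3, B3–B4
Each bag holds 3 vertices, so the decomposition has width 2, which upper-bounds the treewidth. The edges 4–5–2–3–4 form a cycle, so G is not a tree and its treewidth is at least 2. The upper and lower bounds meet at 2, so that is the treewidth.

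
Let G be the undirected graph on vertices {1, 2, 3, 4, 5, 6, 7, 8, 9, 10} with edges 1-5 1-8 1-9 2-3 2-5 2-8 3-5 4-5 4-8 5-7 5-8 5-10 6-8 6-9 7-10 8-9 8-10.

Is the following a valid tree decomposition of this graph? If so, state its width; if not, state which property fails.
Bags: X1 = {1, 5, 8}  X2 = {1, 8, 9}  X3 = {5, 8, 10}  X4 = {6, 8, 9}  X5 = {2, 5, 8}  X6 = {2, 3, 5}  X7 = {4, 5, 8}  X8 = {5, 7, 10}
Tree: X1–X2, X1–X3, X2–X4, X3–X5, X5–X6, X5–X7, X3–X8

Every vertex of G appears in some bag (union = {1, 2, 3, 4, 5, 6, 7, 8, 9, 10}); every edge is covered by a bag; and for each vertex v the set of bags containing v is connected in the bag tree. The decomposition is therefore valid. The largest bag has 3 vertices, so the width is 2.

Yes; width 2.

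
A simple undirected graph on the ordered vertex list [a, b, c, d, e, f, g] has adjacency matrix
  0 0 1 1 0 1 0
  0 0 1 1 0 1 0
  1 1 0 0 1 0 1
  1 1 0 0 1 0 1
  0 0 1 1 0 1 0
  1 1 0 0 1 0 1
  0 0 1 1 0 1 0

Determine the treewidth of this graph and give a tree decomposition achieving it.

The largest bag has 4 vertices, giving width 3; this decomposition certifies tw(G) ≤ 3. For the lower bound: the 4 vertex sets {a,c}, {d,g}, {f}, {e} are disjoint, each induces a connected subgraph, and every pair is joined by at least one edge of G. Contracting each set to a single vertex therefore yields K_{4} as a minor, and since treewidth is minor-monotone, tw(G) ≥ tw(K_{4}) = 3. Therefore the treewidth is 3.

Treewidth 3.
One optimal decomposition is:
Bags: B1 = {a, c, d, f}  B2 = {c, d, f, g}  B3 = {c, d, e, f}  B4 = {b, c, d, f}
Tree: B1–B2, B2–B3, B3–B4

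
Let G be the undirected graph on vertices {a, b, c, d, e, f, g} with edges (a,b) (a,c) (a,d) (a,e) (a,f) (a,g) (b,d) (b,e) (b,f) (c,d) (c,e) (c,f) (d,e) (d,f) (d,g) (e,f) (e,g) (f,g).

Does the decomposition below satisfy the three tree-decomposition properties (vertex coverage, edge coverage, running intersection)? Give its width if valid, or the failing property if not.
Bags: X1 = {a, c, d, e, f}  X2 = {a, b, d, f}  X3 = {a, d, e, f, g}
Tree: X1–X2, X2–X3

No — edge (e,b) lies in no bag.

A tree decomposition must satisfy three properties: every vertex lies in some bag; for every edge, both endpoints lie together in some bag; and for every vertex, the bags containing it form a connected subtree. Here edge (e,b) lies in no bag, so the decomposition is invalid.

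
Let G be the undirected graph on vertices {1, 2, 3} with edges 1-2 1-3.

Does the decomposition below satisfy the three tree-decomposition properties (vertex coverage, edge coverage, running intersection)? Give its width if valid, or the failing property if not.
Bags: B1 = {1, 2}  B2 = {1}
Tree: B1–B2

A tree decomposition must satisfy three properties: every vertex lies in some bag; for every edge, both endpoints lie together in some bag; and for every vertex, the bags containing it form a connected subtree. Here vertex 3 appears in no bag, so the decomposition is invalid.

No — vertex 3 appears in no bag.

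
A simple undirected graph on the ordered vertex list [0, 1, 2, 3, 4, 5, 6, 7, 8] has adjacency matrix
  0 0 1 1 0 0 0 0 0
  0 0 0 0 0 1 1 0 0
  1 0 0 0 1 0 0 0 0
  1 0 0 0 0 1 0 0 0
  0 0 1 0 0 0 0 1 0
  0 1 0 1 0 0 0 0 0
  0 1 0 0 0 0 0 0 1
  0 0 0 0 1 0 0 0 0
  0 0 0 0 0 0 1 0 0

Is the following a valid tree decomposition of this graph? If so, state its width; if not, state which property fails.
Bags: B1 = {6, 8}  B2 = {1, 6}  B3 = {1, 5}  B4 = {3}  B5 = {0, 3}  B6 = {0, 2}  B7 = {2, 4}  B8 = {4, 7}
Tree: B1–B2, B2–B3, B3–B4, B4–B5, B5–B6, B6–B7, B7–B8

A tree decomposition must satisfy three properties: every vertex lies in some bag; for every edge, both endpoints lie together in some bag; and for every vertex, the bags containing it form a connected subtree. Here edge (5,3) lies in no bag, so the decomposition is invalid.

No — edge (5,3) lies in no bag.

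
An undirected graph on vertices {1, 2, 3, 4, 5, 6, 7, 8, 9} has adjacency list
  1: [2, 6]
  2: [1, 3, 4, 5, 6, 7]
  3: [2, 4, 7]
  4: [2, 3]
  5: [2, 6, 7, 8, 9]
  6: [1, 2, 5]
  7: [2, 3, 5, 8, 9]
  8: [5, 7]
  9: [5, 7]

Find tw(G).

2

A width-2 tree decomposition is:
Bags: B1 = {2, 5, 7}  B2 = {2, 3, 7}  B3 = {2, 5, 6}  B4 = {5, 7, 9}  B5 = {2, 3, 4}  B6 = {5, 7, 8}  B7 = {1, 2, 6}
Tree: B1–B2, B1–B3, B1–B4, B2–B5, B4–B6, B3–B7
The largest bag has 3 vertices, giving width 2; this decomposition certifies tw(G) ≤ 2. Conversely, {5, 7, 8} is a clique of size 3, and the vertices of any clique must share a bag in every tree decomposition; so some bag has ≥ 3 vertices and tw(G) ≥ 2. Combining the bounds, tw(G) = 2.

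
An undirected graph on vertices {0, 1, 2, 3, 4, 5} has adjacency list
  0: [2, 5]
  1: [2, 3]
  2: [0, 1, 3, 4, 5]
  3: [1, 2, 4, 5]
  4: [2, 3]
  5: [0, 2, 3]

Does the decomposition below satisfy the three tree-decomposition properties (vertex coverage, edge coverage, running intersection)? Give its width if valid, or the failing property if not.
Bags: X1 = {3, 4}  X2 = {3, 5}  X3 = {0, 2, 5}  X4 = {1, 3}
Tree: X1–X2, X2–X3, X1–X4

No — edge (4,2) lies in no bag.

A tree decomposition must satisfy three properties: every vertex lies in some bag; for every edge, both endpoints lie together in some bag; and for every vertex, the bags containing it form a connected subtree. Here edge (4,2) lies in no bag, so the decomposition is invalid.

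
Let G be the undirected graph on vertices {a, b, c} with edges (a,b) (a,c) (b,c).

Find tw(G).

2

A width-2 tree decomposition is:
Bags: B1 = {a, b, c}
Tree: (single bag)
A single bag containing all 3 vertices is trivially a valid decomposition of width 2. For the lower bound, the 3 vertices {a, b, c} are pairwise adjacent, and any tree decomposition puts a clique entirely inside one bag — forcing width ≥ 2. Hence tw(G) = 2 exactly.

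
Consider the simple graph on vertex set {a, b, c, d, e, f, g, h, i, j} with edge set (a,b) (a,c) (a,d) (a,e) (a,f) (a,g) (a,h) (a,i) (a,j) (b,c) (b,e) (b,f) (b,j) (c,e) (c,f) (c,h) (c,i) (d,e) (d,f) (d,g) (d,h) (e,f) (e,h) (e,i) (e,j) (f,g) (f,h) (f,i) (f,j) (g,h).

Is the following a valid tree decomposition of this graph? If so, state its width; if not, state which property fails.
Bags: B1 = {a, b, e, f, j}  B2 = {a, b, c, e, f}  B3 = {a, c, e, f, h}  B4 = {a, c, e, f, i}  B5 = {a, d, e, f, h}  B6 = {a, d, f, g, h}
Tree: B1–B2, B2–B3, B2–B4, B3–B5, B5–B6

Checking the three conditions: (i) the bags cover all of {a, b, c, d, e, f, g, h, i, j}; (ii) for each edge, some bag contains both endpoints; (iii) the bags containing any fixed vertex form a subtree. All hold, so the decomposition is valid with width 5 − 1 = 4.

Yes; width 4.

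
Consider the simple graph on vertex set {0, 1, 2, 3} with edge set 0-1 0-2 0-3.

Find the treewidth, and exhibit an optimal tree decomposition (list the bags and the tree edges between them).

The largest bag has 2 vertices, giving width 1; this decomposition certifies tw(G) ≤ 1. Since G has at least one edge (e.g. 2–0), it is not an edgeless graph, so tw(G) ≥ 1. Therefore the treewidth is 1.

Treewidth 1.
One optimal decomposition is:
Bags: B1 = {0, 2}  B2 = {0, 1}  B3 = {0, 3}
Tree: B1–B2, B2–B3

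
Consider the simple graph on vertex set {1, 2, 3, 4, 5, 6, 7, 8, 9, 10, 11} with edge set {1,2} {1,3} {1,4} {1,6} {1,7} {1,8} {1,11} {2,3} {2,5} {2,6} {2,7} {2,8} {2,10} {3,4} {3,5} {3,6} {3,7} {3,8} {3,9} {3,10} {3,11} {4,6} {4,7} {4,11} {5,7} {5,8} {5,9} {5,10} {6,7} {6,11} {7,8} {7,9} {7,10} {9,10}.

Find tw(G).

4

A width-4 tree decomposition is:
Bags: B1 = {1, 2, 3, 7, 8}  B2 = {2, 3, 5, 7, 8}  B3 = {2, 3, 5, 7, 10}  B4 = {3, 5, 7, 9, 10}  B5 = {1, 2, 3, 6, 7}  B6 = {1, 3, 4, 6, 7}  B7 = {1, 3, 4, 6, 11}
Tree: B1–B2, B2–B3, B3–B4, B1–B5, B5–B6, B6–B7
Every bag has size at most 5, so the width is 5 − 1 = 4 and tw(G) ≤ 4. Conversely, {1, 3, 4, 6, 11} is a clique of size 5, and the vertices of any clique must share a bag in every tree decomposition; so some bag has ≥ 5 vertices and tw(G) ≥ 4. Hence tw(G) = 4 exactly.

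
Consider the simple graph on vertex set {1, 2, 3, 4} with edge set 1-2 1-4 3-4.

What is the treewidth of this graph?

A width-1 tree decomposition is:
Bags: B1 = {1, 4}  B2 = {1, 2}  B3 = {3, 4}
Tree: B1–B2, B1–B3
Each bag holds 2 vertices, so the decomposition has width 1, which upper-bounds the treewidth. Any graph with an edge has treewidth ≥ 1, and G has the edge 4–1. Therefore the treewidth is 1.

1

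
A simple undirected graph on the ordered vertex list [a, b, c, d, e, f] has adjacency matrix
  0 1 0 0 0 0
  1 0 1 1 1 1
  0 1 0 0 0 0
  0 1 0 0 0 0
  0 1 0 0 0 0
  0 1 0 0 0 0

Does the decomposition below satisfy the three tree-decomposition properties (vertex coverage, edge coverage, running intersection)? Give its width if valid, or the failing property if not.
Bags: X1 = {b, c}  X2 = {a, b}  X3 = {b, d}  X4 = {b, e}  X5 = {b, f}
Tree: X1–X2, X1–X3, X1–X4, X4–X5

Vertex coverage: the bags together contain {a, b, c, d, e, f}, the full vertex set. Edge coverage: each edge of G has both endpoints in at least one bag. Running intersection: for every vertex, the bags containing it form a connected subtree. All three properties hold, so this is a valid tree decomposition of width max|bag| − 1 = 1, and hence tw(G) ≤ 1.

Yes; width 1.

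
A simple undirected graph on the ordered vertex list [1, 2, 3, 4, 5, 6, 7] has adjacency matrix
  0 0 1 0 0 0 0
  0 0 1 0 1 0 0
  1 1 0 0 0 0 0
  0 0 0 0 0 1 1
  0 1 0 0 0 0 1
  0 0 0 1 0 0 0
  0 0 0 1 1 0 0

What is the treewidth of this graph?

1

A width-1 tree decomposition is:
Bags: B1 = {1, 3}  B2 = {2, 3}  B3 = {2, 5}  B4 = {5, 7}  B5 = {4, 7}  B6 = {4, 6}
Tree: B1–B2, B2–B3, B3–B4, B4–B5, B5–B6
The largest bag has 2 vertices, giving width 1; this decomposition certifies tw(G) ≤ 1. G has an edge, so its treewidth is at least 1. Combining the bounds, tw(G) = 1.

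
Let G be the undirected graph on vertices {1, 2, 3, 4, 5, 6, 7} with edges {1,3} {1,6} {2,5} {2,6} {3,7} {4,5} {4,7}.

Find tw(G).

A width-2 tree decomposition is:
Bags: B1 = {2, 4, 5}  B2 = {2, 4, 7}  B3 = {2, 3, 7}  B4 = {1, 2, 3}  B5 = {1, 2, 6}
Tree: B1–B2, B2–B3, B3–B4, B4–B5
The largest bag has 3 vertices, giving width 2; this decomposition certifies tw(G) ≤ 2. For the lower bound, G contains the cycle 2–5–4–7–3–1–6–2, so G is not a forest; only forests have treewidth ≤ 1, hence tw(G) ≥ 2. The upper and lower bounds meet at 2, so that is the treewidth.

2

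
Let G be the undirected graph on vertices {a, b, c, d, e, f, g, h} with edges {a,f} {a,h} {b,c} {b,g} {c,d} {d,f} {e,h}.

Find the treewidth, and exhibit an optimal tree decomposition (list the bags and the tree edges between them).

Treewidth 1.
Bags: B1 = {b, g}  B2 = {b, c}  B3 = {c, d}  B4 = {d, f}  B5 = {a, f}  B6 = {a, h}  B7 = {e, h}
Tree: B1–B2, B2–B3, B3–B4, B4–B5, B5–B6, B6–B7

The largest bag has 2 vertices, giving width 1; this decomposition certifies tw(G) ≤ 1. G has an edge, so its treewidth is at least 1. Therefore the treewidth is 1.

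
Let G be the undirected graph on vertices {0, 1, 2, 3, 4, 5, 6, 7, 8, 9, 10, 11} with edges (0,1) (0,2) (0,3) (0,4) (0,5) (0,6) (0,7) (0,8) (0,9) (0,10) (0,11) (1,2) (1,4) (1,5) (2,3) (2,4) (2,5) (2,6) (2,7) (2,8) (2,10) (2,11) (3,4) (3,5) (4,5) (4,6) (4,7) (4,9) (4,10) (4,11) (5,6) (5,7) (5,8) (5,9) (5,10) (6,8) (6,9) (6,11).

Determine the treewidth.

A width-4 tree decomposition is:
Bags: B1 = {0, 2, 4, 5, 6}  B2 = {0, 2, 4, 5, 7}  B3 = {0, 2, 3, 4, 5}  B4 = {0, 2, 4, 5, 10}  B5 = {0, 1, 2, 4, 5}  B6 = {0, 4, 5, 6, 9}  B7 = {0, 2, 5, 6, 8}  B8 = {0, 2, 4, 6, 11}
Tree: B1–B2, B1–B3, B3–B4, B3–B5, B1–B6, B1–B7, B1–B8
The largest bag has 5 vertices, giving width 4; this decomposition certifies tw(G) ≤ 4. On the other hand G contains the 5-clique {0, 4, 5, 6, 9}. A clique must lie in a single bag of any decomposition, so no decomposition can have width below 4. The upper and lower bounds meet at 4, so that is the treewidth.

4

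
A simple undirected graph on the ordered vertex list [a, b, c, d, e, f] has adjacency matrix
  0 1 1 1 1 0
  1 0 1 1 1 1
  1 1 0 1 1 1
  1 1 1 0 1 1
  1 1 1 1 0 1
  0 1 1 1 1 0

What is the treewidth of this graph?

A width-4 tree decomposition is:
Bags: B1 = {a, b, c, d, e}  B2 = {b, c, d, e, f}
Tree: B1–B2
Each bag holds 5 vertices, so the decomposition has width 4, which upper-bounds the treewidth. Conversely, {b, c, d, e, f} is a clique of size 5, and the vertices of any clique must share a bag in every tree decomposition; so some bag has ≥ 5 vertices and tw(G) ≥ 4. Hence tw(G) = 4 exactly.

4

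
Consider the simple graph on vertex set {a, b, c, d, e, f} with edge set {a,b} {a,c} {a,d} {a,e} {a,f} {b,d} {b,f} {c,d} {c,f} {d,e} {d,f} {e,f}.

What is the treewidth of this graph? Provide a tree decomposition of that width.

Every bag has size at most 4, so the width is 4 − 1 = 3 and tw(G) ≤ 3. For the lower bound, the 4 vertices {a, d, e, f} are pairwise adjacent, and any tree decomposition puts a clique entirely inside one bag — forcing width ≥ 3. Combining the bounds, tw(G) = 3.

Treewidth 3.
One such decomposition:
Bags: B1 = {a, b, d, f}  B2 = {a, c, d, f}  B3 = {a, d, e, f}
Tree: B1–B2, B2–B3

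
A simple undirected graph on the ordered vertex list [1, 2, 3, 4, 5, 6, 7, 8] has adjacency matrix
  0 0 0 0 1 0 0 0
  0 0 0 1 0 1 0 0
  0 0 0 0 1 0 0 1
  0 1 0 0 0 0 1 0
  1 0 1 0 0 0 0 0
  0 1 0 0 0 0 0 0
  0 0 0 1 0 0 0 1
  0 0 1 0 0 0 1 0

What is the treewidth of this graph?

1

A width-1 tree decomposition is:
Bags: B1 = {2, 6}  B2 = {2, 4}  B3 = {4, 7}  B4 = {7, 8}  B5 = {3, 8}  B6 = {3, 5}  B7 = {1, 5}
Tree: B1–B2, B2–B3, B3–B4, B4–B5, B5–B6, B6–B7
The largest bag has 2 vertices, giving width 1; this decomposition certifies tw(G) ≤ 1. G has an edge, so its treewidth is at least 1. Hence tw(G) = 1 exactly.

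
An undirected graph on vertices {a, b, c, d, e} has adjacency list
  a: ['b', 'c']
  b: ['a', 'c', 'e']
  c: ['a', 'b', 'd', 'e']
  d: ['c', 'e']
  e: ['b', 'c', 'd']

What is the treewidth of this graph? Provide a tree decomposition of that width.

Each bag holds 3 vertices, so the decomposition has width 2, which upper-bounds the treewidth. Conversely, {c, d, e} is a clique of size 3, and the vertices of any clique must share a bag in every tree decomposition; so some bag has ≥ 3 vertices and tw(G) ≥ 2. The upper and lower bounds meet at 2, so that is the treewidth.

Treewidth 2.
Bags: B1 = {a, b, c}  B2 = {b, c, e}  B3 = {c, d, e}
Tree: B1–B2, B2–B3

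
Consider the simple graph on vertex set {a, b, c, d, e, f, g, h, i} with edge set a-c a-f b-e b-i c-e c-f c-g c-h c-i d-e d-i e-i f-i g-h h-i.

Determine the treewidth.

2

A width-2 tree decomposition is:
Bags: B1 = {b, e, i}  B2 = {d, e, i}  B3 = {c, e, i}  B4 = {c, f, i}  B5 = {c, h, i}  B6 = {a, c, f}  B7 = {c, g, h}
Tree: B1–B2, B1–B3, B3–B4, B4–B5, B4–B6, B5–B7
Each bag holds 3 vertices, so the decomposition has width 2, which upper-bounds the treewidth. Conversely, {c, g, h} is a clique of size 3, and the vertices of any clique must share a bag in every tree decomposition; so some bag has ≥ 3 vertices and tw(G) ≥ 2. Combining the bounds, tw(G) = 2.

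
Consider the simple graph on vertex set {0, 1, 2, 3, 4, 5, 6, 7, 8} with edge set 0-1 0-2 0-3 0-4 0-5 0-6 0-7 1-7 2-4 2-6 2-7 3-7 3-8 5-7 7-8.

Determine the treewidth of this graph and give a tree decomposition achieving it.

Treewidth 2.
Bags: B1 = {0, 1, 7}  B2 = {0, 2, 7}  B3 = {0, 2, 4}  B4 = {0, 3, 7}  B5 = {0, 2, 6}  B6 = {0, 5, 7}  B7 = {3, 7, 8}
Tree: B1–B2, B2–B3, B2–B4, B3–B5, B4–B6, B4–B7

The largest bag has 3 vertices, giving width 2; this decomposition certifies tw(G) ≤ 2. Conversely, {0, 2, 4} is a clique of size 3, and the vertices of any clique must share a bag in every tree decomposition; so some bag has ≥ 3 vertices and tw(G) ≥ 2. Therefore the treewidth is 2.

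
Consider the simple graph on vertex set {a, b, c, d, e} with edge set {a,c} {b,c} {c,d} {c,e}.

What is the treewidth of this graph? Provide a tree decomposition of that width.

The largest bag has 2 vertices, giving width 1; this decomposition certifies tw(G) ≤ 1. G has an edge, so its treewidth is at least 1. Hence tw(G) = 1 exactly.

Treewidth 1.
Bags: B1 = {c, d}  B2 = {b, c}  B3 = {a, c}  B4 = {c, e}
Tree: B1–B2, B1–B3, B1–B4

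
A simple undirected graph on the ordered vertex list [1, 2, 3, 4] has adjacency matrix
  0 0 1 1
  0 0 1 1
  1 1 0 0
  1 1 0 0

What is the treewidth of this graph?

2

A width-2 tree decomposition is:
Bags: B1 = {1, 3, 4}  B2 = {2, 3, 4}
Tree: B1–B2
Every bag has size at most 3, so the width is 3 − 1 = 2 and tw(G) ≤ 2. Since 4–1–3–2–4 is a cycle in G, G is not acyclic. Forests are exactly the graphs of treewidth ≤ 1, so tw(G) ≥ 2. Hence tw(G) = 2 exactly.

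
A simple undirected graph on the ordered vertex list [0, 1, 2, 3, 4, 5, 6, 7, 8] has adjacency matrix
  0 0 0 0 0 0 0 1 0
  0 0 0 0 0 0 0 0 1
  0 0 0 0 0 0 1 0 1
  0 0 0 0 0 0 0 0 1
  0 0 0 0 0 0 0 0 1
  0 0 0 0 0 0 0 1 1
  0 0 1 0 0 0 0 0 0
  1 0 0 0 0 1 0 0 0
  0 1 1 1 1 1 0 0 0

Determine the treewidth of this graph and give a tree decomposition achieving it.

The largest bag has 2 vertices, giving width 1; this decomposition certifies tw(G) ≤ 1. Since G has at least one edge (e.g. 4–8), it is not an edgeless graph, so tw(G) ≥ 1. The upper and lower bounds meet at 1, so that is the treewidth.

Treewidth 1.
Bags: B1 = {4, 8}  B2 = {5, 8}  B3 = {2, 8}  B4 = {1, 8}  B5 = {5, 7}  B6 = {3, 8}  B7 = {0, 7}  B8 = {2, 6}
Tree: B1–B2, B2–B3, B1–B4, B2–B5, B4–B6, B5–B7, B3–B8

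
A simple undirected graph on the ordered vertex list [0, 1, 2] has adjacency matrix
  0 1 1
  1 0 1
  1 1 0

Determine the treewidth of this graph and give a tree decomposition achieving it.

Treewidth 2.
One optimal decomposition is:
Bags: B1 = {0, 1, 2}
Tree: (single bag)

A single bag containing all 3 vertices is trivially a valid decomposition of width 2. Conversely, {0, 1, 2} is a clique of size 3, and the vertices of any clique must share a bag in every tree decomposition; so some bag has ≥ 3 vertices and tw(G) ≥ 2. Combining the bounds, tw(G) = 2.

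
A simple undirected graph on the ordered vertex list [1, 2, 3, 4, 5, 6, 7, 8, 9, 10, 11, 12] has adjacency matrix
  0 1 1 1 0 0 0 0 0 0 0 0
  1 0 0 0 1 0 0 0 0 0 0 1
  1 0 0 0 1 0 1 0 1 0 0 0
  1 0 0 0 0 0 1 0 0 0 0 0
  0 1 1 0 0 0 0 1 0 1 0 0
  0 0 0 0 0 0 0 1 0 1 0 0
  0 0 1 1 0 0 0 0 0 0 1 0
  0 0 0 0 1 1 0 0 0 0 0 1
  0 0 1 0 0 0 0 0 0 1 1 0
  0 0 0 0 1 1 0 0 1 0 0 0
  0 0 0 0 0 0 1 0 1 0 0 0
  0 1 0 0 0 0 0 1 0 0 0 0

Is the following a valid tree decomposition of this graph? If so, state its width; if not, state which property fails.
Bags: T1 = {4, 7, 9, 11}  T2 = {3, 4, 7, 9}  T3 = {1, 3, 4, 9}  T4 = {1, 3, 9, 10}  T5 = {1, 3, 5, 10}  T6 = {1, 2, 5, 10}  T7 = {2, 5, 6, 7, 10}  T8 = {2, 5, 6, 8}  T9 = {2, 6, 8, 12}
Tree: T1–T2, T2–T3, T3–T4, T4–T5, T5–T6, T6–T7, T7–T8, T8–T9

No — bags containing vertex 7 are not connected in the tree.

A tree decomposition must satisfy three properties: every vertex lies in some bag; for every edge, both endpoints lie together in some bag; and for every vertex, the bags containing it form a connected subtree. Here bags containing vertex 7 are not connected in the tree, so the decomposition is invalid.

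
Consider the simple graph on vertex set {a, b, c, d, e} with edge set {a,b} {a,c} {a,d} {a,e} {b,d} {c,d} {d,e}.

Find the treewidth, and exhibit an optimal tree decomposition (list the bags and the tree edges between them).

Treewidth 2.
Bags: B1 = {a, d, e}  B2 = {a, c, d}  B3 = {a, b, d}
Tree: B1–B2, B1–B3

The largest bag has 3 vertices, giving width 2; this decomposition certifies tw(G) ≤ 2. Conversely, {a, d, e} is a clique of size 3, and the vertices of any clique must share a bag in every tree decomposition; so some bag has ≥ 3 vertices and tw(G) ≥ 2. Hence tw(G) = 2 exactly.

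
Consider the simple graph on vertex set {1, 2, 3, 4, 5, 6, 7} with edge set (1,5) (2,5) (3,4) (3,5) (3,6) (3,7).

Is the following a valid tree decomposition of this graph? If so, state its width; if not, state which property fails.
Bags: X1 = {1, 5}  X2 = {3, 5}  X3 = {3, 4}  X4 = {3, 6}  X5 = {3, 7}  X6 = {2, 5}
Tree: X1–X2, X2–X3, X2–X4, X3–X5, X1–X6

Checking the three conditions: (i) the bags cover all of {1, 2, 3, 4, 5, 6, 7}; (ii) for each edge, some bag contains both endpoints; (iii) the bags containing any fixed vertex form a subtree. All hold, so the decomposition is valid with width 2 − 1 = 1.

Yes; width 1.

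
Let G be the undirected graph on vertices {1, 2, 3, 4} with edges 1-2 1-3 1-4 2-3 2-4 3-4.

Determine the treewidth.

A width-3 tree decomposition is:
Bags: B1 = {1, 2, 3, 4}
Tree: (single bag)
A single bag containing all 4 vertices is trivially a valid decomposition of width 3. For the lower bound, the 4 vertices {1, 2, 3, 4} are pairwise adjacent, and any tree decomposition puts a clique entirely inside one bag — forcing width ≥ 3. Combining the bounds, tw(G) = 3.

3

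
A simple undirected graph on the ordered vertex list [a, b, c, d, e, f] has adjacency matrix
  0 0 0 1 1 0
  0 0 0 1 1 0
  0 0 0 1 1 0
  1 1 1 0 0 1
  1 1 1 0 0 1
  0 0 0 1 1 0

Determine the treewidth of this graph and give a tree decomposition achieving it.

Every bag has size at most 3, so the width is 3 − 1 = 2 and tw(G) ≤ 2. Since d–f–e–b–d is a cycle in G, G is not acyclic. Forests are exactly the graphs of treewidth ≤ 1, so tw(G) ≥ 2. Combining the bounds, tw(G) = 2.

Treewidth 2.
Bags: B1 = {d, e, f}  B2 = {b, d, e}  B3 = {c, d, e}  B4 = {a, d, e}
Tree: B1–B2, B2–B3, B3–B4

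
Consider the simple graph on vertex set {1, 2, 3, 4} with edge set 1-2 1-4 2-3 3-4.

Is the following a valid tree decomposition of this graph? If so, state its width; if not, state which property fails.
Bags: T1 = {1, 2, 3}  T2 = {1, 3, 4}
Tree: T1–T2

Every vertex of G appears in some bag (union = {1, 2, 3, 4}); every edge is covered by a bag; and for each vertex v the set of bags containing v is connected in the bag tree. The decomposition is therefore valid. The largest bag has 3 vertices, so the width is 2.

Yes; width 2.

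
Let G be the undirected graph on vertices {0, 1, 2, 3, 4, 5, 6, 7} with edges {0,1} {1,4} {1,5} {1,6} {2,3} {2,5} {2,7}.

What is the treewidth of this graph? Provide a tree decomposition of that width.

Treewidth 1.
One such decomposition:
Bags: B1 = {1, 5}  B2 = {0, 1}  B3 = {2, 5}  B4 = {2, 7}  B5 = {1, 6}  B6 = {1, 4}  B7 = {2, 3}
Tree: B1–B2, B1–B3, B3–B4, B1–B5, B1–B6, B3–B7

Every bag has size at most 2, so the width is 2 − 1 = 1 and tw(G) ≤ 1. Any graph with an edge has treewidth ≥ 1, and G has the edge 1–5. Combining the bounds, tw(G) = 1.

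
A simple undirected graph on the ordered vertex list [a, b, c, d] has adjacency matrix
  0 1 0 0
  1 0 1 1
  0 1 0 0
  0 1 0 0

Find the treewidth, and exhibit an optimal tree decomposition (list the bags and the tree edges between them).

The largest bag has 2 vertices, giving width 1; this decomposition certifies tw(G) ≤ 1. Any graph with an edge has treewidth ≥ 1, and G has the edge b–c. Combining the bounds, tw(G) = 1.

Treewidth 1.
One such decomposition:
Bags: B1 = {b, c}  B2 = {a, b}  B3 = {b, d}
Tree: B1–B2, B2–B3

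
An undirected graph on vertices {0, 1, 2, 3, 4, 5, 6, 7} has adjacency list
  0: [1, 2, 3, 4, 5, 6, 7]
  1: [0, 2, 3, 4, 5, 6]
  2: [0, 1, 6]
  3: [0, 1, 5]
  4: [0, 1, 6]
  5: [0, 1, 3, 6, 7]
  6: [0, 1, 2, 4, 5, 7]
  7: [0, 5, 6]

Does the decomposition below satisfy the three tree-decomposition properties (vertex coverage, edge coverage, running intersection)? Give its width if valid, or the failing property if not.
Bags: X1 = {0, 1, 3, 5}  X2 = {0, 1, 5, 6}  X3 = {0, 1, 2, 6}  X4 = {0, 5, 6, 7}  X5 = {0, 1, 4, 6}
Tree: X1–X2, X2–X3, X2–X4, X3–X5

Every vertex of G appears in some bag (union = {0, 1, 2, 3, 4, 5, 6, 7}); every edge is covered by a bag; and for each vertex v the set of bags containing v is connected in the bag tree. The decomposition is therefore valid. The largest bag has 4 vertices, so the width is 3.

Yes; width 3.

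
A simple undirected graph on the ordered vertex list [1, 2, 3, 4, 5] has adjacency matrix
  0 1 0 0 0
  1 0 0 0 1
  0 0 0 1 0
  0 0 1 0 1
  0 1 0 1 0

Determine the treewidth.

1

A width-1 tree decomposition is:
Bags: B1 = {3, 4}  B2 = {4, 5}  B3 = {2, 5}  B4 = {1, 2}
Tree: B1–B2, B2–B3, B3–B4
The largest bag has 2 vertices, giving width 1; this decomposition certifies tw(G) ≤ 1. G has an edge, so its treewidth is at least 1. The upper and lower bounds meet at 1, so that is the treewidth.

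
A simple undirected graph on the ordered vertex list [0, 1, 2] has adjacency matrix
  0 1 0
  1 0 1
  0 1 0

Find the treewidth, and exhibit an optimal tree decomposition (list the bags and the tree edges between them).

Each bag holds 2 vertices, so the decomposition has width 1, which upper-bounds the treewidth. Any graph with an edge has treewidth ≥ 1, and G has the edge 1–0. Hence tw(G) = 1 exactly.

Treewidth 1.
One optimal decomposition is:
Bags: B1 = {0, 1}  B2 = {1, 2}
Tree: B1–B2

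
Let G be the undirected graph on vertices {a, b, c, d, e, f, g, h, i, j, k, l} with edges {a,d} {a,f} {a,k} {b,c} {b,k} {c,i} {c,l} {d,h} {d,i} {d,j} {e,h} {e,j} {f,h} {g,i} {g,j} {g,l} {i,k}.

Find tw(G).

3

A width-3 tree decomposition is:
Bags: B1 = {b, c, k, l}  B2 = {c, i, k, l}  B3 = {g, i, k, l}  B4 = {a, g, i, k}  B5 = {a, d, g, i}  B6 = {a, d, g, j}  B7 = {a, d, f, j}  B8 = {d, f, h, j}  B9 = {e, f, h, j}
Tree: B1–B2, B2–B3, B3–B4, B4–B5, B5–B6, B6–B7, B7–B8, B8–B9
The largest bag has 4 vertices, giving width 3; this decomposition certifies tw(G) ≤ 3. For the lower bound: the 4 vertex sets {b,c,l}, {k}, {i}, {a,d,g,j} are disjoint, each induces a connected subgraph, and every pair is joined by at least one edge of G. Contracting each set to a single vertex therefore yields K_{4} as a minor, and since treewidth is minor-monotone, tw(G) ≥ tw(K_{4}) = 3. Therefore the treewidth is 3.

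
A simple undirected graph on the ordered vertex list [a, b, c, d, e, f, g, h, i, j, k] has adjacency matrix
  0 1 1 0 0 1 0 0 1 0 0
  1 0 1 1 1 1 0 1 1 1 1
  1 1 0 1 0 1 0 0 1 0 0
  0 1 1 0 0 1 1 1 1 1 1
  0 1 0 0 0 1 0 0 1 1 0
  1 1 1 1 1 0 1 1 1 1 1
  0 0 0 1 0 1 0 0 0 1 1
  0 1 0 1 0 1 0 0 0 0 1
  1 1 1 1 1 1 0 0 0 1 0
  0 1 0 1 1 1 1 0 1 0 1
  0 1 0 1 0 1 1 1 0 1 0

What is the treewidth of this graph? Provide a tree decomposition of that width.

Treewidth 4.
Bags: B1 = {b, d, f, i, j}  B2 = {b, d, f, j, k}  B3 = {b, c, d, f, i}  B4 = {b, d, f, h, k}  B5 = {d, f, g, j, k}  B6 = {a, b, c, f, i}  B7 = {b, e, f, i, j}
Tree: B1–B2, B1–B3, B2–B4, B2–B5, B3–B6, B1–B7

Every bag has size at most 5, so the width is 5 − 1 = 4 and tw(G) ≤ 4. For the lower bound, the 5 vertices {d, f, g, j, k} are pairwise adjacent, and any tree decomposition puts a clique entirely inside one bag — forcing width ≥ 4. The upper and lower bounds meet at 4, so that is the treewidth.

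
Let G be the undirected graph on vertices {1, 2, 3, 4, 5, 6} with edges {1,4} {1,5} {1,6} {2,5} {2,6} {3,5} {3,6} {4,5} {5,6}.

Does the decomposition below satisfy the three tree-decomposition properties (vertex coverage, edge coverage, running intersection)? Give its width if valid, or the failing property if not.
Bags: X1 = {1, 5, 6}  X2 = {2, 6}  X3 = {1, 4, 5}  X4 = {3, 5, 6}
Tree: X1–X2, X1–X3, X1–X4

No — edge (5,2) lies in no bag.

A tree decomposition must satisfy three properties: every vertex lies in some bag; for every edge, both endpoints lie together in some bag; and for every vertex, the bags containing it form a connected subtree. Here edge (5,2) lies in no bag, so the decomposition is invalid.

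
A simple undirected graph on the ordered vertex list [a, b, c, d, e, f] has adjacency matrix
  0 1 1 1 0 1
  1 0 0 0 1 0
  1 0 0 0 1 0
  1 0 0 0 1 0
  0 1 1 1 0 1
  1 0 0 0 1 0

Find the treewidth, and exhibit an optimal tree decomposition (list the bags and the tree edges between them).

Treewidth 2.
One optimal decomposition is:
Bags: B1 = {a, e, f}  B2 = {a, d, e}  B3 = {a, b, e}  B4 = {a, c, e}
Tree: B1–B2, B2–B3, B3–B4

Every bag has size at most 3, so the width is 3 − 1 = 2 and tw(G) ≤ 2. Since f–e–d–a–f is a cycle in G, G is not acyclic. Forests are exactly the graphs of treewidth ≤ 1, so tw(G) ≥ 2. Therefore the treewidth is 2.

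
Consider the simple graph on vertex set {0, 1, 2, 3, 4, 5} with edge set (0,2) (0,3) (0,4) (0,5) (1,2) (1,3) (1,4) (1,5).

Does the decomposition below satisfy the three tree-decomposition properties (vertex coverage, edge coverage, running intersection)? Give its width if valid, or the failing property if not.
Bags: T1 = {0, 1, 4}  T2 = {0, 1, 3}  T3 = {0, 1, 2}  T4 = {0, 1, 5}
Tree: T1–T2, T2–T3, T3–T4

Yes; width 2.

Vertex coverage: the bags together contain {0, 1, 2, 3, 4, 5}, the full vertex set. Edge coverage: each edge of G has both endpoints in at least one bag. Running intersection: for every vertex, the bags containing it form a connected subtree. All three properties hold, so this is a valid tree decomposition of width max|bag| − 1 = 2, and hence tw(G) ≤ 2.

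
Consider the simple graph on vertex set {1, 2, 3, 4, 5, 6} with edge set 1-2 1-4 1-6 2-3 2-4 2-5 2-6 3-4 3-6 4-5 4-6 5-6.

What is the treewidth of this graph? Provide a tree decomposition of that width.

Treewidth 3.
One such decomposition:
Bags: B1 = {2, 4, 5, 6}  B2 = {2, 3, 4, 6}  B3 = {1, 2, 4, 6}
Tree: B1–B2, B1–B3

The largest bag has 4 vertices, giving width 3; this decomposition certifies tw(G) ≤ 3. For the lower bound, the 4 vertices {1, 2, 4, 6} are pairwise adjacent, and any tree decomposition puts a clique entirely inside one bag — forcing width ≥ 3. Combining the bounds, tw(G) = 3.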